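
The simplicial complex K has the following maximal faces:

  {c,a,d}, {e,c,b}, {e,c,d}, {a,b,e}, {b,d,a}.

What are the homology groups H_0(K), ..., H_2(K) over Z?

H_0 = Z,  H_1 = Z,  H_2 = 0.

We work with the vertex ordering a < b < c < d < e. The simplices of K, each written with vertices in increasing order, are:

  0-simplices (5): a, b, c, d, e
  1-simplices (10): ab, ac, ad, ae, bc, bd, be, cd, ce, de
  2-simplices (5): abd, abe, acd, bce, cde

Hence C_0 ≅ Z^5, C_1 ≅ Z^10, C_2 ≅ Z^5.

Boundary ∂_1: C_1 → C_0 sends each edge [p,q] (with p < q) to q − p.
The resulting 5×10 matrix has rank 4, and its Smith normal form has invariant factors (1,1,1,1).

The boundary map ∂_2: C_2 → C_1 sends each 2-simplex [p,q,r] to [q,r] − [p,r] + [p,q]. For instance
  ∂acd = cd − ad + ac,
  ∂abe = be − ae + ab.
The resulting 10×5 matrix has rank 5, and its Smith normal form has invariant factors (1,1,1,1,1).

Now H_k = ker ∂_k / im ∂_{k+1}, so:

  H_0: rank C_0 − rank ∂_1 = 5 − 4 = 1, and the invariant factors of ∂_1 are all 1, so H_0 ≅ Z.
  H_1: rank ker ∂_1 − rank ∂_2 = (10 − 4) − 5 = 1, and the invariant factors of ∂_2 are all 1, so H_1 ≅ Z.
  H_2: rank ker ∂_2 − rank ∂_3 = (5 − 5) − 0 = 0, and there is no ∂_3, so H_2 ≅ 0.

As a check, the Euler characteristic is 5 − 10 + 5 = 0, which agrees with 1 − 1 + 0 = 0.
(K is a triangulation of the Möbius band.)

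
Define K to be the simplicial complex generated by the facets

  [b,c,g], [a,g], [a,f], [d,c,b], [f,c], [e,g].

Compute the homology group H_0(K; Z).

H_0 ≅ Z.

K has 7 vertices, 9 edges, 2 triangles.
rank ∂_0 = 0, rank ∂_1 = 6 ⇒ b_0 = 7 − 0 − 6 = 1; all invariant factors of ∂_1 are 1 so no torsion. So H_0 = Z.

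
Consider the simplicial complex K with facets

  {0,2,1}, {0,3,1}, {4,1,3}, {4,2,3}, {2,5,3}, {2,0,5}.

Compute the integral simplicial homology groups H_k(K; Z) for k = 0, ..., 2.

Take the total order 0 < 1 < 2 < 3 < 4 < 5 on the vertex set. Then K (dimension 2) consists of the simplices:

  0-simplices (6): [0], [1], [2], [3], [4], [5]
  1-simplices (12): [0,1], [0,2], [0,3], [0,5], [1,2], [1,3], [1,4], [2,3], [2,4], [2,5], [3,4], [3,5]
  2-simplices (6): [0,1,2], [0,1,3], [0,2,5], [1,3,4], [2,3,4], [2,3,5]

so the chain groups are C_0 ≅ Z^6, C_1 ≅ Z^12, C_2 ≅ Z^6.

Boundary ∂_1: C_1 → C_0 sends each edge [p,q] (with p < q) to q − p.
The resulting 6×12 matrix has rank 5, and its Smith normal form has invariant factors (1,1,1,1,1).

The boundary map ∂_2: C_2 → C_1 acts by ∂[p,q,r] = [q,r] − [p,r] + [p,q]. For instance
  ∂[1,3,4] = [3,4] − [1,4] + [1,3],
  ∂[2,3,5] = [3,5] − [2,5] + [2,3].
This gives a 12×6 integer matrix of rank 6; reducing to Smith normal form yields diagonal entries (1,1,1,1,1,1).

Now H_k = ker ∂_k / im ∂_{k+1}, so:

  H_0: rank C_0 − rank ∂_1 = 6 − 5 = 1, and the invariant factors of ∂_1 are all 1, so H_0 = Z.
  H_1: rank ker ∂_1 − rank ∂_2 = (12 − 5) − 6 = 1, and the invariant factors of ∂_2 are all 1, so H_1 = Z.
  H_2: rank ker ∂_2 − rank ∂_3 = (6 − 6) − 0 = 0, and there is no ∂_3, so H_2 = 0.

As a check, the Euler characteristic is 6 − 12 + 6 = 0, which agrees with 1 − 1 + 0 = 0.

H_0 ≅ Z,  H_1 ≅ Z,  H_2 = 0.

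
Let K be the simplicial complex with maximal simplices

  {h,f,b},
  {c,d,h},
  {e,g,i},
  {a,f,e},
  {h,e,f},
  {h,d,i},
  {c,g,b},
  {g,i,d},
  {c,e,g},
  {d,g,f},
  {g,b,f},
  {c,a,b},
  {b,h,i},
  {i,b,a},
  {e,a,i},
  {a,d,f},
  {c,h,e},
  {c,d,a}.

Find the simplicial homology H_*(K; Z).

We work with the vertex ordering a < b < c < d < e < f < g < h < i. The simplices of K, each written with vertices in increasing order, are:

  0-simplices (9): a, b, c, d, e, f, g, h, i
  1-simplices (27): ab, ac, ad, ae, af, ai, bc, bf, bg, bh, bi, cd, ce, cg, ch, df, dg, dh, di, ef, eg, eh, ei, fg, fh, gi, hi
  2-simplices (18): abc, abi, acd, adf, aef, aei, bcg, bfg, bfh, bhi, cdh, ceg, ceh, dfg, dgi, dhi, efh, egi

so the chain groups are C_0 ≅ Z^9, C_1 ≅ Z^27, C_2 ≅ Z^18.

The boundary map ∂_1: C_1 → C_0 maps an edge to its endpoints' difference, ∂[p,q] = q − p. For instance
  ∂ab = b − a.
As a 9×27 matrix over Z this has rank 8, with invariant factors (1,1,1,1,1,1,1,1).

Boundary ∂_2: C_2 → C_1 sends each 2-simplex [p,q,r] to [q,r] − [p,r] + [p,q]. For instance
  ∂aef = ef − af + ae,
  ∂efh = fh − eh + ef.
This gives a 27×18 integer matrix of rank 17; reducing to Smith normal form yields diagonal entries (1,1,1,1,1,1,1,1,1,1,1,1,1,1,1,1,1).

Computing H_k = (kernel of ∂_k) / (image of ∂_{k+1}):

  H_0: rank C_0 − rank ∂_1 = 9 − 8 = 1, and the invariant factors of ∂_1 are all 1, so H_0 ≅ Z.
  H_1: rank ker ∂_1 − rank ∂_2 = (27 − 8) − 17 = 2, and the invariant factors of ∂_2 are all 1, so H_1 ≅ Z^2.
  H_2: rank ker ∂_2 − rank ∂_3 = (18 − 17) − 0 = 1, and there is no ∂_3, so H_2 ≅ Z.

H_0 ≅ Z,  H_1 ≅ Z^2,  H_2 ≅ Z.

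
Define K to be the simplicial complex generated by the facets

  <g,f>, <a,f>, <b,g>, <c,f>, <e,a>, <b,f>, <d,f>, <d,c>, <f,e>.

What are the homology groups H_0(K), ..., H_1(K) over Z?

Fix the vertex order a < b < c < d < e < f < g and write every simplex with vertices in increasing order. Then dim K = 1 and the simplices of K are:

  0-simplices (7): a, b, c, d, e, f, g
  1-simplices (9): ae, af, bf, bg, cd, cf, df, ef, fg

giving chain groups C_0 ≅ Z^7, C_1 ≅ Z^9.

The boundary map ∂_1: C_1 → C_0 maps an edge to its endpoints' difference, ∂[p,q] = q − p.
As a 7×9 matrix over Z this has rank 6, with invariant factors (1,1,1,1,1,1).

From H_k ≅ ker(∂_k) / im(∂_{k+1}) we obtain:

  H_0: rank C_0 − rank ∂_1 = 7 − 6 = 1, and the invariant factors of ∂_1 are all 1, so H_0 = Z.
  H_1: rank ker ∂_1 − rank ∂_2 = (9 − 6) − 0 = 3, and there is no ∂_2, so H_1 = Z^3.

(K is a triangulation of a wedge of 3 circles.)

H_0 = Z,  H_1 = Z^3.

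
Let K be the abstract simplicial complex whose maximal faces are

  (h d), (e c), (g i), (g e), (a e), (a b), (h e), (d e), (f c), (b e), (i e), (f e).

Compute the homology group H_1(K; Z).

H_1 = Z^4.

We work with the vertex ordering a < b < c < d < e < f < g < h < i. The simplices of K, each written with vertices in increasing order, are:

  0-simplices (9): a, b, c, d, e, f, g, h, i
  1-simplices (12): ab, ae, be, ce, cf, de, dh, ef, eg, eh, ei, gi

giving chain groups C_0 ≅ Z^9, C_1 ≅ Z^12.

Boundary ∂_1: C_1 → C_0 is given by ∂[p,q] = [q] − [p]. For instance
  ∂ce = e − c.
The 9×12 boundary matrix has rank 8 and Smith normal form diag(1,1,1,1,1,1,1,1).

Computing H_k = (kernel of ∂_k) / (image of ∂_{k+1}):

  H_1: rank ker ∂_1 − rank ∂_2 = (12 − 8) − 0 = 4, and there is no ∂_2, so H_1 = Z^4.

(K is a triangulation of a wedge of 4 circles.)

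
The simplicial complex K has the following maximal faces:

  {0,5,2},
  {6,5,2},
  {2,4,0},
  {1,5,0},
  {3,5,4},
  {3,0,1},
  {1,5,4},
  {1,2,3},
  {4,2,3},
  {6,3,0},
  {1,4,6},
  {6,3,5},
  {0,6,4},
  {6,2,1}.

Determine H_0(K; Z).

K has 7 vertices, 21 edges, 14 triangles.
rank ∂_0 = 0, rank ∂_1 = 6 ⇒ b_0 = 7 − 0 − 6 = 1; all invariant factors of ∂_1 are 1 so no torsion. So H_0 ≅ Z.

H_0 = Z.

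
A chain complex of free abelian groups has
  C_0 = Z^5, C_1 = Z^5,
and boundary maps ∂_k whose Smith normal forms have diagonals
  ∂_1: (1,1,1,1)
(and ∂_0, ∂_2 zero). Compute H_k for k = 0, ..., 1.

H_0: b_0 = 5 − 0 − 4 = 1; torsion from ∂_1 factors > 1: none. So H_0 ≅ Z.
H_1: b_1 = 5 − 4 − 0 = 1; torsion from ∂_2 factors > 1: none. So H_1 ≅ Z.

H_0 ≅ Z,  H_1 ≅ Z.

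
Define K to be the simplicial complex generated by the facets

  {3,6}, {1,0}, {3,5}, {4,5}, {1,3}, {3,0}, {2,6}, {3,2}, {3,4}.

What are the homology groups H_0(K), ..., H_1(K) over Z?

H_0 = Z,  H_1 = Z^3.

We work with the vertex ordering 0 < 1 < 2 < 3 < 4 < 5 < 6. The simplices of K, each written with vertices in increasing order, are:

  0-simplices (7): [0], [1], [2], [3], [4], [5], [6]
  1-simplices (9): [0,1], [0,3], [1,3], [2,3], [2,6], [3,4], [3,5], [3,6], [4,5]

giving chain groups C_0 ≅ Z^7, C_1 ≅ Z^9.

Boundary ∂_1: C_1 → C_0 sends each edge [p,q] (with p < q) to q − p. For instance
  ∂[3,4] = [4] − [3].
This gives a 7×9 integer matrix of rank 6; reducing to Smith normal form yields diagonal entries (1,1,1,1,1,1).

Now H_k = ker ∂_k / im ∂_{k+1}, so:

  H_0: rank C_0 − rank ∂_1 = 7 − 6 = 1, and the invariant factors of ∂_1 are all 1, so H_0 ≅ Z.
  H_1: rank ker ∂_1 − rank ∂_2 = (9 − 6) − 0 = 3, and there is no ∂_2, so H_1 ≅ Z^3.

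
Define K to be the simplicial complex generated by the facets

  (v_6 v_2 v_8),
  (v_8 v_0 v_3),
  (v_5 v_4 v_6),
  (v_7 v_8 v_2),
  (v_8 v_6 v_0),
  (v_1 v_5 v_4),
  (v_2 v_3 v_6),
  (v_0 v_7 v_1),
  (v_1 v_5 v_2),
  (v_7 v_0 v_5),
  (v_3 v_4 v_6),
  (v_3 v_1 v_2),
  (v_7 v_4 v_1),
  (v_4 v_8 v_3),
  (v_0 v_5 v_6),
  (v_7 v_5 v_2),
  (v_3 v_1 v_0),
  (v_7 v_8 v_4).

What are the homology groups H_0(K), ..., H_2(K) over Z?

Take the total order v_0 < v_1 < v_2 < v_3 < v_4 < v_5 < v_6 < v_7 < v_8 on the vertex set. Then K (dimension 2) consists of the simplices:

  0-simplices (9): [v_0], [v_1], [v_2], [v_3], [v_4], [v_5], [v_6], [v_7], [v_8]
  1-simplices (27): (27 of them)
  2-simplices (18): (18 of them)

giving chain groups C_0 ≅ Z^9, C_1 ≅ Z^27, C_2 ≅ Z^18.

The boundary map ∂_1: C_1 → C_0 maps an edge to its endpoints' difference, ∂[p,q] = q − p. For instance
  ∂[v_5,v_7] = [v_7] − [v_5].
The resulting 9×27 matrix has rank 8, and its Smith normal form has invariant factors (1,1,1,1,1,1,1,1).

∂_2: C_2 → C_1 sends each 2-simplex [p,q,r] to [q,r] − [p,r] + [p,q]. For instance
  ∂[v_4,v_5,v_6] = [v_5,v_6] − [v_4,v_6] + [v_4,v_5],
  ∂[v_0,v_3,v_8] = [v_3,v_8] − [v_0,v_8] + [v_0,v_3].
The resulting 27×18 matrix has rank 18, and its Smith normal form has invariant factors (1,1,1,1,1,1,1,1,1,1,1,1,1,1,1,1,1,2).

Reading off H_k = ker ∂_k / im ∂_{k+1}:

  H_0: rank C_0 − rank ∂_1 = 9 − 8 = 1, and the invariant factors of ∂_1 are all 1, so H_0 ≅ Z.
  H_1: rank ker ∂_1 − rank ∂_2 = (27 − 8) − 18 = 1, and ∂_2 has invariant factor 2 > 1, so H_1 ≅ Z ⊕ Z/2Z.
  H_2: rank ker ∂_2 − rank ∂_3 = (18 − 18) − 0 = 0, and there is no ∂_3, so H_2 ≅ 0.

H_0 ≅ Z,  H_1 ≅ Z ⊕ Z/2Z,  H_2 = 0.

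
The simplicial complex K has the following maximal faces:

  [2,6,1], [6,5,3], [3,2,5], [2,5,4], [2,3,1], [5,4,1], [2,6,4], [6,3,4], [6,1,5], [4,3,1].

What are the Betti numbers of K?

b_0 = 1, b_1 = 0, b_2 = 0.

K has 6 vertices, 15 edges, 10 triangles.
rank ∂_0 = 0, rank ∂_1 = 5 ⇒ b_0 = 6 − 0 − 5 = 1; all invariant factors of ∂_1 are 1 so no torsion. So H_0 = Z.
rank ∂_1 = 5, rank ∂_2 = 10 ⇒ b_1 = 15 − 5 − 10 = 0; ∂_2 has invariant factor(s) [2] giving torsion. So H_1 = Z/2.
rank ∂_2 = 10, rank ∂_3 = 0 ⇒ b_2 = 10 − 10 − 0 = 0. So H_2 = 0.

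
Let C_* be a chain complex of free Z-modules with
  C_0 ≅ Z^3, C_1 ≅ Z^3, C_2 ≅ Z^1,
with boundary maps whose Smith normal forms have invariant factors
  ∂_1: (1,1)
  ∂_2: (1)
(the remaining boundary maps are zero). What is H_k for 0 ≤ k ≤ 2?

H_0 = Z,  H_1 = 0,  H_2 = 0.

H_0: b_0 = 3 − 0 − 2 = 1; torsion from ∂_1 factors > 1: none. So H_0 = Z.
H_1: b_1 = 3 − 2 − 1 = 0; torsion from ∂_2 factors > 1: none. So H_1 = 0.
H_2: b_2 = 1 − 1 − 0 = 0; torsion from ∂_3 factors > 1: none. So H_2 = 0.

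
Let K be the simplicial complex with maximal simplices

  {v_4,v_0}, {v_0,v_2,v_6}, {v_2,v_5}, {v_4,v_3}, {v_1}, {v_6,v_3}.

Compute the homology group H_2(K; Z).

Fix the vertex order v_0 < v_1 < v_2 < v_3 < v_4 < v_5 < v_6 and write every simplex with vertices in increasing order. Then dim K = 2 and the simplices of K are:

  0-simplices (7): [v_0], [v_1], [v_2], [v_3], [v_4], [v_5], [v_6]
  1-simplices (7): [v_0,v_2], [v_0,v_4], [v_0,v_6], [v_2,v_5], [v_2,v_6], [v_3,v_4], [v_3,v_6]
  2-simplices (1): [v_0,v_2,v_6]

so the chain groups are C_0 ≅ Z^7, C_1 ≅ Z^7, C_2 ≅ Z^1.

Boundary ∂_1: C_1 → C_0 is given by ∂[p,q] = [q] − [p].
This gives a 7×7 integer matrix of rank 5; reducing to Smith normal form yields diagonal entries (1,1,1,1,1).

The boundary map ∂_2: C_2 → C_1 acts by ∂[p,q,r] = [q,r] − [p,r] + [p,q]. For instance
  ∂[v_0,v_2,v_6] = [v_2,v_6] − [v_0,v_6] + [v_0,v_2].
This gives a 7×1 integer matrix of rank 1; reducing to Smith normal form yields diagonal entries (1).

Reading off H_k = ker ∂_k / im ∂_{k+1}:

  H_2: rank ker ∂_2 − rank ∂_3 = (1 − 1) − 0 = 0, and there is no ∂_3, so H_2 ≅ 0.

H_2 ≅ 0.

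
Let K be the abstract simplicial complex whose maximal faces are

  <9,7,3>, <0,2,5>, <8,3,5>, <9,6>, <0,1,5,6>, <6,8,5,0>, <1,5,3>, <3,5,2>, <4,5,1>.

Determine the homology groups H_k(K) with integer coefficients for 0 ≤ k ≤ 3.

H_0 = Z,  H_1 = Z,  H_2 = 0,  H_3 = 0.

Order the vertices as 0 < 1 < 2 < 3 < 4 < 5 < 6 < 7 < 8 < 9. Listing each simplex with vertices in this order, K has dimension 3 with simplices:

  0-simplices (10): [0], [1], [2], [3], [4], [5], [6], [7], [8], [9]
  1-simplices (21): [0,1], [0,2], [0,5], [0,6], [0,8], [1,3], [1,4], [1,5], [1,6], [2,3], [2,5], [3,5], [3,7], [3,8], [3,9], [4,5], [5,6], [5,8], [6,8], [6,9], [7,9]
  2-simplices (13): [0,1,5], [0,1,6], [0,2,5], [0,5,6], [0,5,8], [0,6,8], [1,3,5], [1,4,5], [1,5,6], [2,3,5], [3,5,8], [3,7,9], [5,6,8]
  3-simplices (2): [0,1,5,6], [0,5,6,8]

so the chain groups are C_0 ≅ Z^10, C_1 ≅ Z^21, C_2 ≅ Z^13, C_3 ≅ Z^2.

The boundary map ∂_1: C_1 → C_0 maps an edge to its endpoints' difference, ∂[p,q] = q − p.
The resulting 10×21 matrix has rank 9, and its Smith normal form has invariant factors (1,1,1,1,1,1,1,1,1).

Boundary ∂_2: C_2 → C_1 sends each 2-simplex [p,q,r] to [q,r] − [p,r] + [p,q]. For instance
  ∂[0,2,5] = [2,5] − [0,5] + [0,2],
  ∂[0,1,6] = [1,6] − [0,6] + [0,1].
The 21×13 boundary matrix has rank 11 and Smith normal form diag(1,1,1,1,1,1,1,1,1,1,1).

Boundary ∂_3: C_3 → C_2 sends each 3-simplex σ to the alternating sum Σ_i (−1)^i (σ with its i-th vertex removed). For instance
  ∂[0,5,6,8] = [5,6,8] − [0,6,8] + [0,5,8] − [0,5,6],
  ∂[0,1,5,6] = [1,5,6] − [0,5,6] + [0,1,6] − [0,1,5].
This gives a 13×2 integer matrix of rank 2; reducing to Smith normal form yields diagonal entries (1,1).

Now H_k = ker ∂_k / im ∂_{k+1}, so:

  H_0: rank C_0 − rank ∂_1 = 10 − 9 = 1, and the invariant factors of ∂_1 are all 1, so H_0 = Z.
  H_1: rank ker ∂_1 − rank ∂_2 = (21 − 9) − 11 = 1, and the invariant factors of ∂_2 are all 1, so H_1 = Z.
  H_2: rank ker ∂_2 − rank ∂_3 = (13 − 11) − 2 = 0, and the invariant factors of ∂_3 are all 1, so H_2 = 0.
  H_3: rank ker ∂_3 − rank ∂_4 = (2 − 2) − 0 = 0, and there is no ∂_4, so H_3 = 0.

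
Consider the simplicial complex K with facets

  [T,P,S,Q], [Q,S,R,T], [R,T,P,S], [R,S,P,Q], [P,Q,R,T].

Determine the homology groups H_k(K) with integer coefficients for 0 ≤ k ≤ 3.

H_0 = Z,  H_1 = 0,  H_2 = 0,  H_3 = Z.

K has 5 vertices, 10 edges, 10 triangles, 5 3-simplices.
rank ∂_0 = 0, rank ∂_1 = 4 ⇒ b_0 = 5 − 0 − 4 = 1; all invariant factors of ∂_1 are 1 so no torsion. So H_0 ≅ Z.
rank ∂_1 = 4, rank ∂_2 = 6 ⇒ b_1 = 10 − 4 − 6 = 0; all invariant factors of ∂_2 are 1 so no torsion. So H_1 ≅ 0.
rank ∂_2 = 6, rank ∂_3 = 4 ⇒ b_2 = 10 − 6 − 4 = 0; all invariant factors of ∂_3 are 1 so no torsion. So H_2 ≅ 0.
rank ∂_3 = 4, rank ∂_4 = 0 ⇒ b_3 = 5 − 4 − 0 = 1. So H_3 ≅ Z.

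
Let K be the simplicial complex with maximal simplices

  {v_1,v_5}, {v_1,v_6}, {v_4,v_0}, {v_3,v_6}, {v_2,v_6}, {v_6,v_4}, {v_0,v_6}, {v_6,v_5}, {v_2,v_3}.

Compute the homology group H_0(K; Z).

Fix the vertex order v_0 < v_1 < v_2 < v_3 < v_4 < v_5 < v_6 and write every simplex with vertices in increasing order. Then dim K = 1 and the simplices of K are:

  0-simplices (7): [v_0], [v_1], [v_2], [v_3], [v_4], [v_5], [v_6]
  1-simplices (9): [v_0,v_4], [v_0,v_6], [v_1,v_5], [v_1,v_6], [v_2,v_3], [v_2,v_6], [v_3,v_6], [v_4,v_6], [v_5,v_6]

so the chain groups are C_0 ≅ Z^7, C_1 ≅ Z^9.

∂_1: C_1 → C_0 is given by ∂[p,q] = [q] − [p]. For instance
  ∂[v_1,v_6] = [v_6] − [v_1].
The resulting 7×9 matrix has rank 6, and its Smith normal form has invariant factors (1,1,1,1,1,1).

From H_k ≅ ker(∂_k) / im(∂_{k+1}) we obtain:

  H_0: rank C_0 − rank ∂_1 = 7 − 6 = 1, and the invariant factors of ∂_1 are all 1, so H_0 ≅ Z.

H_0 ≅ Z.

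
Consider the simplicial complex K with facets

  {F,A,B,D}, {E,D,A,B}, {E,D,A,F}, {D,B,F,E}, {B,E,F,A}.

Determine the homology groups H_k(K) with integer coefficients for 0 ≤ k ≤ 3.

H_0 ≅ Z,  H_1 = 0,  H_2 = 0,  H_3 ≅ Z.

Fix the vertex order A < B < D < E < F and write every simplex with vertices in increasing order. Then dim K = 3 and the simplices of K are:

  0-simplices (5): A, B, D, E, F
  1-simplices (10): AB, AD, AE, AF, BD, BE, BF, DE, DF, EF
  2-simplices (10): ABD, ABE, ABF, ADE, ADF, AEF, BDE, BDF, BEF, DEF
  3-simplices (5): ABDE, ABDF, ABEF, ADEF, BDEF

giving chain groups C_0 ≅ Z^5, C_1 ≅ Z^10, C_2 ≅ Z^10, C_3 ≅ Z^5.

∂_1: C_1 → C_0 sends each edge [p,q] (with p < q) to q − p.
This gives a 5×10 integer matrix of rank 4; reducing to Smith normal form yields diagonal entries (1,1,1,1).

∂_2: C_2 → C_1 sends each 2-simplex [p,q,r] to [q,r] − [p,r] + [p,q]. For instance
  ∂ABE = BE − AE + AB,
  ∂ABF = BF − AF + AB.
The 10×10 boundary matrix has rank 6 and Smith normal form diag(1,1,1,1,1,1).

Boundary ∂_3: C_3 → C_2 sends each 3-simplex σ to the alternating sum Σ_i (−1)^i (σ with its i-th vertex removed). For instance
  ∂BDEF = DEF − BEF + BDF − BDE,
  ∂ADEF = DEF − AEF + ADF − ADE.
The resulting 10×5 matrix has rank 4, and its Smith normal form has invariant factors (1,1,1,1).

Now H_k = ker ∂_k / im ∂_{k+1}, so:

  H_0: rank C_0 − rank ∂_1 = 5 − 4 = 1, and the invariant factors of ∂_1 are all 1, so H_0 ≅ Z.
  H_1: rank ker ∂_1 − rank ∂_2 = (10 − 4) − 6 = 0, and the invariant factors of ∂_2 are all 1, so H_1 ≅ 0.
  H_2: rank ker ∂_2 − rank ∂_3 = (10 − 6) − 4 = 0, and the invariant factors of ∂_3 are all 1, so H_2 ≅ 0.
  H_3: rank ker ∂_3 − rank ∂_4 = (5 − 4) − 0 = 1, and there is no ∂_4, so H_3 ≅ Z.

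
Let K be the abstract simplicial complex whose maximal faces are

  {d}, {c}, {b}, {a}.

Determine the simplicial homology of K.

H_0 = Z^4.

Fix the vertex order a < b < c < d and write every simplex with vertices in increasing order. Then dim K = 0 and the simplices of K are:

  0-simplices (4): a, b, c, d

giving chain groups C_0 ≅ Z^4.

From H_k ≅ ker(∂_k) / im(∂_{k+1}) we obtain:

  H_0: rank C_0 − rank ∂_1 = 4 − 0 = 4, and there is no ∂_1, so H_0 ≅ Z^4.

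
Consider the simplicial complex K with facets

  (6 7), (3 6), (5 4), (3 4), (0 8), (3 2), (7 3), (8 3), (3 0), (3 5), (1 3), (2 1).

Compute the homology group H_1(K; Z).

H_1 = Z^4.

K has 9 vertices, 12 edges.
rank ∂_1 = 8, rank ∂_2 = 0 ⇒ b_1 = 12 − 8 − 0 = 4. So H_1 = Z^4.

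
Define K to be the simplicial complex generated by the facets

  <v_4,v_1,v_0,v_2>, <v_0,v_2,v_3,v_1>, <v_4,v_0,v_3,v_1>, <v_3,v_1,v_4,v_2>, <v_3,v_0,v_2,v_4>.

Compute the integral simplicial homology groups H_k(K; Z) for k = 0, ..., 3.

We work with the vertex ordering v_0 < v_1 < v_2 < v_3 < v_4. The simplices of K, each written with vertices in increasing order, are:

  0-simplices (5): [v_0], [v_1], [v_2], [v_3], [v_4]
  1-simplices (10): [v_0,v_1], [v_0,v_2], [v_0,v_3], [v_0,v_4], [v_1,v_2], [v_1,v_3], [v_1,v_4], [v_2,v_3], [v_2,v_4], [v_3,v_4]
  2-simplices (10): [v_0,v_1,v_2], [v_0,v_1,v_3], [v_0,v_1,v_4], [v_0,v_2,v_3], [v_0,v_2,v_4], [v_0,v_3,v_4], [v_1,v_2,v_3], [v_1,v_2,v_4], [v_1,v_3,v_4], [v_2,v_3,v_4]
  3-simplices (5): [v_0,v_1,v_2,v_3], [v_0,v_1,v_2,v_4], [v_0,v_1,v_3,v_4], [v_0,v_2,v_3,v_4], [v_1,v_2,v_3,v_4]

Hence C_0 ≅ Z^5, C_1 ≅ Z^10, C_2 ≅ Z^10, C_3 ≅ Z^5.

∂_1: C_1 → C_0 sends each edge [p,q] (with p < q) to q − p. For instance
  ∂[v_2,v_3] = [v_3] − [v_2].
The resulting 5×10 matrix has rank 4, and its Smith normal form has invariant factors (1,1,1,1).

Boundary ∂_2: C_2 → C_1 acts by ∂[p,q,r] = [q,r] − [p,r] + [p,q]. For instance
  ∂[v_0,v_1,v_3] = [v_1,v_3] − [v_0,v_3] + [v_0,v_1],
  ∂[v_1,v_2,v_3] = [v_2,v_3] − [v_1,v_3] + [v_1,v_2].
The resulting 10×10 matrix has rank 6, and its Smith normal form has invariant factors (1,1,1,1,1,1).

Boundary ∂_3: C_3 → C_2 sends each 3-simplex σ to the alternating sum Σ_i (−1)^i (σ with its i-th vertex removed). For instance
  ∂[v_1,v_2,v_3,v_4] = [v_2,v_3,v_4] − [v_1,v_3,v_4] + [v_1,v_2,v_4] − [v_1,v_2,v_3],
  ∂[v_0,v_1,v_2,v_3] = [v_1,v_2,v_3] − [v_0,v_2,v_3] + [v_0,v_1,v_3] − [v_0,v_1,v_2].
The 10×5 boundary matrix has rank 4 and Smith normal form diag(1,1,1,1).

Computing H_k = (kernel of ∂_k) / (image of ∂_{k+1}):

  H_0: rank C_0 − rank ∂_1 = 5 − 4 = 1, and the invariant factors of ∂_1 are all 1, so H_0 = Z.
  H_1: rank ker ∂_1 − rank ∂_2 = (10 − 4) − 6 = 0, and the invariant factors of ∂_2 are all 1, so H_1 = 0.
  H_2: rank ker ∂_2 − rank ∂_3 = (10 − 6) − 4 = 0, and the invariant factors of ∂_3 are all 1, so H_2 = 0.
  H_3: rank ker ∂_3 − rank ∂_4 = (5 − 4) − 0 = 1, and there is no ∂_4, so H_3 = Z.

As a check, the Euler characteristic is 5 − 10 + 10 − 5 = 0, which agrees with 1 − 0 + 0 − 1 = 0.

H_0 ≅ Z,  H_1 = 0,  H_2 = 0,  H_3 ≅ Z.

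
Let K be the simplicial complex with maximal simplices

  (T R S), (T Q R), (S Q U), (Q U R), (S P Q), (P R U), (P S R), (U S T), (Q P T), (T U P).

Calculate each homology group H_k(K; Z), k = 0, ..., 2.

Take the total order P < Q < R < S < T < U on the vertex set. Then K (dimension 2) consists of the simplices:

  0-simplices (6): P, Q, R, S, T, U
  1-simplices (15): PQ, PR, PS, PT, PU, QR, QS, QT, QU, RS, RT, RU, ST, SU, TU
  2-simplices (10): PQS, PQT, PRS, PRU, PTU, QRT, QRU, QSU, RST, STU

so the chain groups are C_0 ≅ Z^6, C_1 ≅ Z^15, C_2 ≅ Z^10.

The boundary map ∂_1: C_1 → C_0 is given by ∂[p,q] = [q] − [p]. For instance
  ∂QT = T − Q.
This gives a 6×15 integer matrix of rank 5; reducing to Smith normal form yields diagonal entries (1,1,1,1,1).

Boundary ∂_2: C_2 → C_1 maps a triangle to the signed sum of its edges. For instance
  ∂PTU = TU − PU + PT,
  ∂PQT = QT − PT + PQ.
This gives a 15×10 integer matrix of rank 10; reducing to Smith normal form yields diagonal entries (1,1,1,1,1,1,1,1,1,2).

From H_k ≅ ker(∂_k) / im(∂_{k+1}) we obtain:

  H_0: rank C_0 − rank ∂_1 = 6 − 5 = 1, and the invariant factors of ∂_1 are all 1, so H_0 = Z.
  H_1: rank ker ∂_1 − rank ∂_2 = (15 − 5) − 10 = 0, and ∂_2 has invariant factor 2 > 1, so H_1 = Z/2.
  H_2: rank ker ∂_2 − rank ∂_3 = (10 − 10) − 0 = 0, and there is no ∂_3, so H_2 = 0.

(K is a triangulation of the real projective plane RP^2.)

H_0 = Z,  H_1 = Z/2,  H_2 = 0.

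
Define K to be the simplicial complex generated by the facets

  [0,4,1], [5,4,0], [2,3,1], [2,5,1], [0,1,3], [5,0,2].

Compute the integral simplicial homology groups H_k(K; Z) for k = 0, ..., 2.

Order the vertices as 0 < 1 < 2 < 3 < 4 < 5. Listing each simplex with vertices in this order, K has dimension 2 with simplices:

  0-simplices (6): [0], [1], [2], [3], [4], [5]
  1-simplices (12): [0,1], [0,2], [0,3], [0,4], [0,5], [1,2], [1,3], [1,4], [1,5], [2,3], [2,5], [4,5]
  2-simplices (6): [0,1,3], [0,1,4], [0,2,5], [0,4,5], [1,2,3], [1,2,5]

Hence C_0 ≅ Z^6, C_1 ≅ Z^12, C_2 ≅ Z^6.

The boundary map ∂_1: C_1 → C_0 is given by ∂[p,q] = [q] − [p].
As a 6×12 matrix over Z this has rank 5, with invariant factors (1,1,1,1,1).

The boundary map ∂_2: C_2 → C_1 acts by ∂[p,q,r] = [q,r] − [p,r] + [p,q]. For instance
  ∂[0,4,5] = [4,5] − [0,5] + [0,4],
  ∂[0,2,5] = [2,5] − [0,5] + [0,2].
The resulting 12×6 matrix has rank 6, and its Smith normal form has invariant factors (1,1,1,1,1,1).

Now H_k = ker ∂_k / im ∂_{k+1}, so:

  H_0: rank C_0 − rank ∂_1 = 6 − 5 = 1, and the invariant factors of ∂_1 are all 1, so H_0 = Z.
  H_1: rank ker ∂_1 − rank ∂_2 = (12 − 5) − 6 = 1, and the invariant factors of ∂_2 are all 1, so H_1 = Z.
  H_2: rank ker ∂_2 − rank ∂_3 = (6 − 6) − 0 = 0, and there is no ∂_3, so H_2 = 0.

As a check, the Euler characteristic is 6 − 12 + 6 = 0, which agrees with 1 − 1 + 0 = 0.

H_0 ≅ Z,  H_1 ≅ Z,  H_2 = 0.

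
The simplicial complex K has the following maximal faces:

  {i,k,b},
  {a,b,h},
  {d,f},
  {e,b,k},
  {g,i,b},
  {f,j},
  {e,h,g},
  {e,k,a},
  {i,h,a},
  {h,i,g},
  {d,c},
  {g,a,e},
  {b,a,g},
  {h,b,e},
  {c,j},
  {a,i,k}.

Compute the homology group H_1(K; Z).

H_1 = Z ⊕ Z/2.

Order the vertices as a < b < c < d < e < f < g < h < i < j < k. Listing each simplex with vertices in this order, K has dimension 2 with simplices:

  0-simplices (11): a, b, c, d, e, f, g, h, i, j, k
  1-simplices (22): ab, ae, ag, ah, ai, ak, be, bg, bh, bi, bk, cd, cj, df, eg, eh, ek, fj, gh, gi, hi, ik
  2-simplices (12): abg, abh, aeg, aek, ahi, aik, beh, bek, bgi, bik, egh, ghi

giving chain groups C_0 ≅ Z^11, C_1 ≅ Z^22, C_2 ≅ Z^12.

∂_1: C_1 → C_0 sends each edge [p,q] (with p < q) to q − p. For instance
  ∂ai = i − a.
This gives a 11×22 integer matrix of rank 9; reducing to Smith normal form yields diagonal entries (1,1,1,1,1,1,1,1,1).

∂_2: C_2 → C_1 maps a triangle to the signed sum of its edges. For instance
  ∂bgi = gi − bi + bg,
  ∂abg = bg − ag + ab.
This gives a 22×12 integer matrix of rank 12; reducing to Smith normal form yields diagonal entries (1,1,1,1,1,1,1,1,1,1,1,2).

From H_k ≅ ker(∂_k) / im(∂_{k+1}) we obtain:

  H_1: rank ker ∂_1 − rank ∂_2 = (22 − 9) − 12 = 1, and ∂_2 has invariant factor 2 > 1, so H_1 ≅ Z ⊕ Z/2.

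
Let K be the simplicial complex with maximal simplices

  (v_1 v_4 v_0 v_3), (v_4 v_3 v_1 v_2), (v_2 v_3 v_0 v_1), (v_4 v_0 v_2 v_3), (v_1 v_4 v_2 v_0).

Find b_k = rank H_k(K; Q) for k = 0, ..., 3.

K has 5 vertices, 10 edges, 10 triangles, 5 3-simplices.
rank ∂_0 = 0, rank ∂_1 = 4 ⇒ b_0 = 5 − 0 − 4 = 1; all invariant factors of ∂_1 are 1 so no torsion. So H_0 ≅ Z.
rank ∂_1 = 4, rank ∂_2 = 6 ⇒ b_1 = 10 − 4 − 6 = 0; all invariant factors of ∂_2 are 1 so no torsion. So H_1 ≅ 0.
rank ∂_2 = 6, rank ∂_3 = 4 ⇒ b_2 = 10 − 6 − 4 = 0; all invariant factors of ∂_3 are 1 so no torsion. So H_2 ≅ 0.
rank ∂_3 = 4, rank ∂_4 = 0 ⇒ b_3 = 5 − 4 − 0 = 1. So H_3 ≅ Z.

b_0 = 1, b_1 = 0, b_2 = 0, b_3 = 1.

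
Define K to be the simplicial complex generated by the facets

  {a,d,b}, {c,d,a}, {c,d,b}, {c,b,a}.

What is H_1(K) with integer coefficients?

H_1 ≅ 0.

Order the vertices as a < b < c < d. Listing each simplex with vertices in this order, K has dimension 2 with simplices:

  0-simplices (4): a, b, c, d
  1-simplices (6): ab, ac, ad, bc, bd, cd
  2-simplices (4): abc, abd, acd, bcd

so the chain groups are C_0 ≅ Z^4, C_1 ≅ Z^6, C_2 ≅ Z^4.

∂_1: C_1 → C_0 is given by ∂[p,q] = [q] − [p]. For instance
  ∂ac = c − a.
The resulting 4×6 matrix has rank 3, and its Smith normal form has invariant factors (1,1,1).

The boundary map ∂_2: C_2 → C_1 maps a triangle to the signed sum of its edges. For instance
  ∂acd = cd − ad + ac,
  ∂bcd = cd − bd + bc.
The 6×4 boundary matrix has rank 3 and Smith normal form diag(1,1,1).

Computing H_k = (kernel of ∂_k) / (image of ∂_{k+1}):

  H_1: rank ker ∂_1 − rank ∂_2 = (6 − 3) − 3 = 0, and the invariant factors of ∂_2 are all 1, so H_1 = 0.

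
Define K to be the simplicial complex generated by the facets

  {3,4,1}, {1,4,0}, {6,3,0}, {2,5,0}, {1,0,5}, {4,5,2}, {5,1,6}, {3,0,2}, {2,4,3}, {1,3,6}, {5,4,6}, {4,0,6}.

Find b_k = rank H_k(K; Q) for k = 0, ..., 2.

b_0 = 1, b_1 = 0, b_2 = 0.

We work with the vertex ordering 0 < 1 < 2 < 3 < 4 < 5 < 6. The simplices of K, each written with vertices in increasing order, are:

  0-simplices (7): [0], [1], [2], [3], [4], [5], [6]
  1-simplices (18): [0,1], [0,2], [0,3], [0,4], [0,5], [0,6], [1,3], [1,4], [1,5], [1,6], [2,3], [2,4], [2,5], [3,4], [3,6], [4,5], [4,6], [5,6]
  2-simplices (12): [0,1,4], [0,1,5], [0,2,3], [0,2,5], [0,3,6], [0,4,6], [1,3,4], [1,3,6], [1,5,6], [2,3,4], [2,4,5], [4,5,6]

Hence C_0 ≅ Z^7, C_1 ≅ Z^18, C_2 ≅ Z^12.

Boundary ∂_1: C_1 → C_0 sends each edge [p,q] (with p < q) to q − p. For instance
  ∂[4,5] = [5] − [4].
The 7×18 boundary matrix has rank 6 and Smith normal form diag(1,1,1,1,1,1).

∂_2: C_2 → C_1 maps a triangle to the signed sum of its edges. For instance
  ∂[2,4,5] = [4,5] − [2,5] + [2,4],
  ∂[0,2,3] = [2,3] − [0,3] + [0,2].
The resulting 18×12 matrix has rank 12, and its Smith normal form has invariant factors (1,1,1,1,1,1,1,1,1,1,1,2).

From H_k ≅ ker(∂_k) / im(∂_{k+1}) we obtain:

  H_0: rank C_0 − rank ∂_1 = 7 − 6 = 1, and the invariant factors of ∂_1 are all 1, so H_0 = Z.
  H_1: rank ker ∂_1 − rank ∂_2 = (18 − 6) − 12 = 0, and ∂_2 has invariant factor 2 > 1, so H_1 = Z/2.
  H_2: rank ker ∂_2 − rank ∂_3 = (12 − 12) − 0 = 0, and there is no ∂_3, so H_2 = 0.

(K is a triangulation of the real projective plane RP^2.)

Hence the Betti numbers are b_0 = 1, b_1 = 0, b_2 = 0.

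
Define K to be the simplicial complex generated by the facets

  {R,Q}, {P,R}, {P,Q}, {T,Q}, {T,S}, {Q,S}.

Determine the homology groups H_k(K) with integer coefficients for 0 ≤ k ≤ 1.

Fix the vertex order P < Q < R < S < T and write every simplex with vertices in increasing order. Then dim K = 1 and the simplices of K are:

  0-simplices (5): P, Q, R, S, T
  1-simplices (6): PQ, PR, QR, QS, QT, ST

so the chain groups are C_0 ≅ Z^5, C_1 ≅ Z^6.

Boundary ∂_1: C_1 → C_0 sends each edge [p,q] (with p < q) to q − p. For instance
  ∂QR = R − Q.
The resulting 5×6 matrix has rank 4, and its Smith normal form has invariant factors (1,1,1,1).

Reading off H_k = ker ∂_k / im ∂_{k+1}:

  H_0: rank C_0 − rank ∂_1 = 5 − 4 = 1, and the invariant factors of ∂_1 are all 1, so H_0 ≅ Z.
  H_1: rank ker ∂_1 − rank ∂_2 = (6 − 4) − 0 = 2, and there is no ∂_2, so H_1 ≅ Z^2.

(K is a triangulation of a wedge of 2 circles.)

H_0 ≅ Z,  H_1 ≅ Z^2.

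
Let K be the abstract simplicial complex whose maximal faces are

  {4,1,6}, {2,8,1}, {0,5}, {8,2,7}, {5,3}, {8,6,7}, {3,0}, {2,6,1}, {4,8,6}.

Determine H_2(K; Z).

Fix the vertex order 0 < 1 < 2 < 3 < 4 < 5 < 6 < 7 < 8 and write every simplex with vertices in increasing order. Then dim K = 2 and the simplices of K are:

  0-simplices (9): [0], [1], [2], [3], [4], [5], [6], [7], [8]
  1-simplices (15): [0,3], [0,5], [1,2], [1,4], [1,6], [1,8], [2,6], [2,7], [2,8], [3,5], [4,6], [4,8], [6,7], [6,8], [7,8]
  2-simplices (6): [1,2,6], [1,2,8], [1,4,6], [2,7,8], [4,6,8], [6,7,8]

Hence C_0 ≅ Z^9, C_1 ≅ Z^15, C_2 ≅ Z^6.

Boundary ∂_1: C_1 → C_0 sends each edge [p,q] (with p < q) to q − p.
The resulting 9×15 matrix has rank 7, and its Smith normal form has invariant factors (1,1,1,1,1,1,1).

Boundary ∂_2: C_2 → C_1 maps a triangle to the signed sum of its edges. For instance
  ∂[6,7,8] = [7,8] − [6,8] + [6,7],
  ∂[1,2,8] = [2,8] − [1,8] + [1,2].
The 15×6 boundary matrix has rank 6 and Smith normal form diag(1,1,1,1,1,1).

Computing H_k = (kernel of ∂_k) / (image of ∂_{k+1}):

  H_2: rank ker ∂_2 − rank ∂_3 = (6 − 6) − 0 = 0, and there is no ∂_3, so H_2 = 0.

H_2 ≅ 0.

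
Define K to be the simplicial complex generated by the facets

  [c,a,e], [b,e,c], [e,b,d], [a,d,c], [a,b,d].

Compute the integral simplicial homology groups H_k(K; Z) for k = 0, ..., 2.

Take the total order a < b < c < d < e on the vertex set. Then K (dimension 2) consists of the simplices:

  0-simplices (5): a, b, c, d, e
  1-simplices (10): ab, ac, ad, ae, bc, bd, be, cd, ce, de
  2-simplices (5): abd, acd, ace, bce, bde

giving chain groups C_0 ≅ Z^5, C_1 ≅ Z^10, C_2 ≅ Z^5.

∂_1: C_1 → C_0 is given by ∂[p,q] = [q] − [p]. For instance
  ∂ad = d − a.
The resulting 5×10 matrix has rank 4, and its Smith normal form has invariant factors (1,1,1,1).

∂_2: C_2 → C_1 maps a triangle to the signed sum of its edges. For instance
  ∂acd = cd − ad + ac,
  ∂bce = ce − be + bc.
The 10×5 boundary matrix has rank 5 and Smith normal form diag(1,1,1,1,1).

From H_k ≅ ker(∂_k) / im(∂_{k+1}) we obtain:

  H_0: rank C_0 − rank ∂_1 = 5 − 4 = 1, and the invariant factors of ∂_1 are all 1, so H_0 = Z.
  H_1: rank ker ∂_1 − rank ∂_2 = (10 − 4) − 5 = 1, and the invariant factors of ∂_2 are all 1, so H_1 = Z.
  H_2: rank ker ∂_2 − rank ∂_3 = (5 − 5) − 0 = 0, and there is no ∂_3, so H_2 = 0.

H_0 ≅ Z,  H_1 ≅ Z,  H_2 = 0.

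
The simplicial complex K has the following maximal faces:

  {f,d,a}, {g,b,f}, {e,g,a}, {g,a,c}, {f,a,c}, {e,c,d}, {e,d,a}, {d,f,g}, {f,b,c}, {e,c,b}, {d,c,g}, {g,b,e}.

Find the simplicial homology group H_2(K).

Fix the vertex order a < b < c < d < e < f < g and write every simplex with vertices in increasing order. Then dim K = 2 and the simplices of K are:

  0-simplices (7): a, b, c, d, e, f, g
  1-simplices (18): ac, ad, ae, af, ag, bc, be, bf, bg, cd, ce, cf, cg, de, df, dg, eg, fg
  2-simplices (12): acf, acg, ade, adf, aeg, bce, bcf, beg, bfg, cde, cdg, dfg

Hence C_0 ≅ Z^7, C_1 ≅ Z^18, C_2 ≅ Z^12.

The boundary map ∂_1: C_1 → C_0 maps an edge to its endpoints' difference, ∂[p,q] = q − p.
The resulting 7×18 matrix has rank 6, and its Smith normal form has invariant factors (1,1,1,1,1,1).

The boundary map ∂_2: C_2 → C_1 sends each 2-simplex [p,q,r] to [q,r] − [p,r] + [p,q]. For instance
  ∂bfg = fg − bg + bf,
  ∂aeg = eg − ag + ae.
As a 18×12 matrix over Z this has rank 12, with invariant factors (1,1,1,1,1,1,1,1,1,1,1,2).

Now H_k = ker ∂_k / im ∂_{k+1}, so:

  H_2: rank ker ∂_2 − rank ∂_3 = (12 − 12) − 0 = 0, and there is no ∂_3, so H_2 ≅ 0.

H_2 ≅ 0.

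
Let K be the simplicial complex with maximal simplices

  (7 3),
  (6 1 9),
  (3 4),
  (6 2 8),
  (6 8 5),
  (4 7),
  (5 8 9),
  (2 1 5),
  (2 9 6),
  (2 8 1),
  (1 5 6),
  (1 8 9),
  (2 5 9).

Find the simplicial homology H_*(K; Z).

H_0 ≅ Z^2,  H_1 ≅ Z ⊕ Z/2,  H_2 = 0.

We work with the vertex ordering 1 < 2 < 3 < 4 < 5 < 6 < 7 < 8 < 9. The simplices of K, each written with vertices in increasing order, are:

  0-simplices (9): [1], [2], [3], [4], [5], [6], [7], [8], [9]
  1-simplices (18): [1,2], [1,5], [1,6], [1,8], [1,9], [2,5], [2,6], [2,8], [2,9], [3,4], [3,7], [4,7], [5,6], [5,8], [5,9], [6,8], [6,9], [8,9]
  2-simplices (10): [1,2,5], [1,2,8], [1,5,6], [1,6,9], [1,8,9], [2,5,9], [2,6,8], [2,6,9], [5,6,8], [5,8,9]

giving chain groups C_0 ≅ Z^9, C_1 ≅ Z^18, C_2 ≅ Z^10.

∂_1: C_1 → C_0 sends each edge [p,q] (with p < q) to q − p.
The 9×18 boundary matrix has rank 7 and Smith normal form diag(1,1,1,1,1,1,1).

Boundary ∂_2: C_2 → C_1 sends each 2-simplex [p,q,r] to [q,r] − [p,r] + [p,q]. For instance
  ∂[5,6,8] = [6,8] − [5,8] + [5,6],
  ∂[2,6,8] = [6,8] − [2,8] + [2,6].
This gives a 18×10 integer matrix of rank 10; reducing to Smith normal form yields diagonal entries (1,1,1,1,1,1,1,1,1,2).

From H_k ≅ ker(∂_k) / im(∂_{k+1}) we obtain:

  H_0: rank C_0 − rank ∂_1 = 9 − 7 = 2, and the invariant factors of ∂_1 are all 1, so H_0 ≅ Z^2.
  H_1: rank ker ∂_1 − rank ∂_2 = (18 − 7) − 10 = 1, and ∂_2 has invariant factor 2 > 1, so H_1 ≅ Z ⊕ Z/2.
  H_2: rank ker ∂_2 − rank ∂_3 = (10 − 10) − 0 = 0, and there is no ∂_3, so H_2 ≅ 0.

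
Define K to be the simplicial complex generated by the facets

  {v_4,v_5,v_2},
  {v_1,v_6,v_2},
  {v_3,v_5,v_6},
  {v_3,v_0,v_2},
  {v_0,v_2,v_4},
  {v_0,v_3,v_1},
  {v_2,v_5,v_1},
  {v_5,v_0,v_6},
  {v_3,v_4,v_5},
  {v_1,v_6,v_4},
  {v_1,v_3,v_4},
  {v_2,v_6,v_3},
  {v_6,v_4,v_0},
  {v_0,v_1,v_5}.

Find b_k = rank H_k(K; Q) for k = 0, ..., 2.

b_0 = 1, b_1 = 2, b_2 = 1.

K has 7 vertices, 21 edges, 14 triangles.
rank ∂_0 = 0, rank ∂_1 = 6 ⇒ b_0 = 7 − 0 − 6 = 1; all invariant factors of ∂_1 are 1 so no torsion. So H_0 = Z.
rank ∂_1 = 6, rank ∂_2 = 13 ⇒ b_1 = 21 − 6 − 13 = 2; all invariant factors of ∂_2 are 1 so no torsion. So H_1 = Z^2.
rank ∂_2 = 13, rank ∂_3 = 0 ⇒ b_2 = 14 − 13 − 0 = 1. So H_2 = Z.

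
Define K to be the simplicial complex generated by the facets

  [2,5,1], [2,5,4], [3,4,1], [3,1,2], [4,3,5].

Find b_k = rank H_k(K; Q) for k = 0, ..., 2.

We work with the vertex ordering 1 < 2 < 3 < 4 < 5. The simplices of K, each written with vertices in increasing order, are:

  0-simplices (5): [1], [2], [3], [4], [5]
  1-simplices (10): [1,2], [1,3], [1,4], [1,5], [2,3], [2,4], [2,5], [3,4], [3,5], [4,5]
  2-simplices (5): [1,2,3], [1,2,5], [1,3,4], [2,4,5], [3,4,5]

Hence C_0 ≅ Z^5, C_1 ≅ Z^10, C_2 ≅ Z^5.

The boundary map ∂_1: C_1 → C_0 maps an edge to its endpoints' difference, ∂[p,q] = q − p.
The 5×10 boundary matrix has rank 4 and Smith normal form diag(1,1,1,1).

Boundary ∂_2: C_2 → C_1 sends each 2-simplex [p,q,r] to [q,r] − [p,r] + [p,q]. For instance
  ∂[2,4,5] = [4,5] − [2,5] + [2,4],
  ∂[1,3,4] = [3,4] − [1,4] + [1,3].
As a 10×5 matrix over Z this has rank 5, with invariant factors (1,1,1,1,1).

Computing H_k = (kernel of ∂_k) / (image of ∂_{k+1}):

  H_0: rank C_0 − rank ∂_1 = 5 − 4 = 1, and the invariant factors of ∂_1 are all 1, so H_0 ≅ Z.
  H_1: rank ker ∂_1 − rank ∂_2 = (10 − 4) − 5 = 1, and the invariant factors of ∂_2 are all 1, so H_1 ≅ Z.
  H_2: rank ker ∂_2 − rank ∂_3 = (5 − 5) − 0 = 0, and there is no ∂_3, so H_2 ≅ 0.

Hence the Betti numbers are b_0 = 1, b_1 = 1, b_2 = 0.

b_0 = 1, b_1 = 1, b_2 = 0.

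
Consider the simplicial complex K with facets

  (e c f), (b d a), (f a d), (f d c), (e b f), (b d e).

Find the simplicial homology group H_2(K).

H_2 ≅ 0.

Take the total order a < b < c < d < e < f on the vertex set. Then K (dimension 2) consists of the simplices:

  0-simplices (6): a, b, c, d, e, f
  1-simplices (12): ab, ad, af, bd, be, bf, cd, ce, cf, de, df, ef
  2-simplices (6): abd, adf, bde, bef, cdf, cef

Hence C_0 ≅ Z^6, C_1 ≅ Z^12, C_2 ≅ Z^6.

Boundary ∂_1: C_1 → C_0 is given by ∂[p,q] = [q] − [p].
The resulting 6×12 matrix has rank 5, and its Smith normal form has invariant factors (1,1,1,1,1).

Boundary ∂_2: C_2 → C_1 acts by ∂[p,q,r] = [q,r] − [p,r] + [p,q]. For instance
  ∂bef = ef − bf + be,
  ∂cef = ef − cf + ce.
As a 12×6 matrix over Z this has rank 6, with invariant factors (1,1,1,1,1,1).

Computing H_k = (kernel of ∂_k) / (image of ∂_{k+1}):

  H_2: rank ker ∂_2 − rank ∂_3 = (6 − 6) − 0 = 0, and there is no ∂_3, so H_2 = 0.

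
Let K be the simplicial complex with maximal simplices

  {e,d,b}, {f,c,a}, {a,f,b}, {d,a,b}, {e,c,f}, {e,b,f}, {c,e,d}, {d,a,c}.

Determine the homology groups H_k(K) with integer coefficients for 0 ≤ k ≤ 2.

H_0 ≅ Z,  H_1 = 0,  H_2 ≅ Z.

We work with the vertex ordering a < b < c < d < e < f. The simplices of K, each written with vertices in increasing order, are:

  0-simplices (6): a, b, c, d, e, f
  1-simplices (12): ab, ac, ad, af, bd, be, bf, cd, ce, cf, de, ef
  2-simplices (8): abd, abf, acd, acf, bde, bef, cde, cef

giving chain groups C_0 ≅ Z^6, C_1 ≅ Z^12, C_2 ≅ Z^8.

Boundary ∂_1: C_1 → C_0 maps an edge to its endpoints' difference, ∂[p,q] = q − p. For instance
  ∂ab = b − a.
This gives a 6×12 integer matrix of rank 5; reducing to Smith normal form yields diagonal entries (1,1,1,1,1).

Boundary ∂_2: C_2 → C_1 maps a triangle to the signed sum of its edges. For instance
  ∂cde = de − ce + cd,
  ∂bde = de − be + bd.
As a 12×8 matrix over Z this has rank 7, with invariant factors (1,1,1,1,1,1,1).

Computing H_k = (kernel of ∂_k) / (image of ∂_{k+1}):

  H_0: rank C_0 − rank ∂_1 = 6 − 5 = 1, and the invariant factors of ∂_1 are all 1, so H_0 = Z.
  H_1: rank ker ∂_1 − rank ∂_2 = (12 − 5) − 7 = 0, and the invariant factors of ∂_2 are all 1, so H_1 = 0.
  H_2: rank ker ∂_2 − rank ∂_3 = (8 − 7) − 0 = 1, and there is no ∂_3, so H_2 = Z.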